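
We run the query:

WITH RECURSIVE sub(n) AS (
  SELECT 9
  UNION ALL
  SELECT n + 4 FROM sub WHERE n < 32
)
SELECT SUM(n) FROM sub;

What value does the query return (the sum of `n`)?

147

Base: n=9.
Iteration 1: 9 < 32 holds -> n = 9 + 4 = 13.
Iteration 2: 13 < 32 holds -> n = 13 + 4 = 17.
Iteration 3: 17 < 32 holds -> n = 17 + 4 = 21.
Iteration 4: 21 < 32 holds -> n = 21 + 4 = 25.
Iteration 5: 25 < 32 holds -> n = 25 + 4 = 29.
Iteration 6: 29 < 32 holds -> n = 29 + 4 = 33.
Iteration 7: 33 < 32 fails; recursion stops.
SUM(n) = 9 + 13 + 17 + 21 + 25 + 29 + 33 = 147.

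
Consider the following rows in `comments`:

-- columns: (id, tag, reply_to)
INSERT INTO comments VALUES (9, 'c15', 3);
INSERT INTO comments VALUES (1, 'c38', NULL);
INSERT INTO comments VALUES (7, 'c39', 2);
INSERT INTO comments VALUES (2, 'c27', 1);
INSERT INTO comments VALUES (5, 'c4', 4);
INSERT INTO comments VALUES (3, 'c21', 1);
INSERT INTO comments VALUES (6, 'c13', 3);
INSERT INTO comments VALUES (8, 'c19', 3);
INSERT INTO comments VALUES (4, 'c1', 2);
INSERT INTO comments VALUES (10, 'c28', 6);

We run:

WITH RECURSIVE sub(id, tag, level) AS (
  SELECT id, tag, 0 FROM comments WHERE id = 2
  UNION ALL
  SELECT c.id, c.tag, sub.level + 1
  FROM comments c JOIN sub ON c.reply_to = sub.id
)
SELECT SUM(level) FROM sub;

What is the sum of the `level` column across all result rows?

4

Base: id=2 (c27) at level 0.
Iteration 1: rows with reply_to in {2} -> c1 (id 4, level 1), c39 (id 7, level 1).
Iteration 2: rows with reply_to in {4,7} -> c4 (id 5, level 2).
Iteration 3: no rows with reply_to in {5}; recursion stops.
SUM(level) = 0 + 1 + 1 + 2 = 4.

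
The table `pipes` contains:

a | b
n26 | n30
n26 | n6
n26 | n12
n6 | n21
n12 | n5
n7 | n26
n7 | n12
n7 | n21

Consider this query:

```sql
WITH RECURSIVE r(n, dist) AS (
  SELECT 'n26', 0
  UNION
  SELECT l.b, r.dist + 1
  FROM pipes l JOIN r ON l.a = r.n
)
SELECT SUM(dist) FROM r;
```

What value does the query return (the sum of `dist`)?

Base: (n26, dist=0).
Iteration 1: edges from {n26} -> (n12, dist=1), (n30, dist=1), (n6, dist=1).
Iteration 2: edges from {n12,n30,n6} -> (n21, dist=2), (n5, dist=2).
Iteration 3: no outgoing edges from {n21,n5}; recursion stops.
SUM(dist) = 0 + 1 + 1 + 1 + 2 + 2 = 7.

7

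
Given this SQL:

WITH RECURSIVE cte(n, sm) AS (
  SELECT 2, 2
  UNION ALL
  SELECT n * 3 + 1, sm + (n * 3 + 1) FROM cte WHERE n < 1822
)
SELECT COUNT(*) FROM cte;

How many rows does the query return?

7

Base: n=2, sm=2.
Iteration 1: 2 < 1822 holds -> n = 2 * 3 + 1 = 7, sm = 2 + 7 = 9.
Iteration 2: 7 < 1822 holds -> n = 7 * 3 + 1 = 22, sm = 9 + 22 = 31.
Iteration 3: 22 < 1822 holds -> n = 22 * 3 + 1 = 67, sm = 31 + 67 = 98.
Iteration 4: 67 < 1822 holds -> n = 67 * 3 + 1 = 202, sm = 98 + 202 = 300.
Iteration 5: 202 < 1822 holds -> n = 202 * 3 + 1 = 607, sm = 300 + 607 = 907.
Iteration 6: 607 < 1822 holds -> n = 607 * 3 + 1 = 1822, sm = 907 + 1822 = 2729.
Iteration 7: 1822 < 1822 fails; recursion stops.
Total rows emitted: 7.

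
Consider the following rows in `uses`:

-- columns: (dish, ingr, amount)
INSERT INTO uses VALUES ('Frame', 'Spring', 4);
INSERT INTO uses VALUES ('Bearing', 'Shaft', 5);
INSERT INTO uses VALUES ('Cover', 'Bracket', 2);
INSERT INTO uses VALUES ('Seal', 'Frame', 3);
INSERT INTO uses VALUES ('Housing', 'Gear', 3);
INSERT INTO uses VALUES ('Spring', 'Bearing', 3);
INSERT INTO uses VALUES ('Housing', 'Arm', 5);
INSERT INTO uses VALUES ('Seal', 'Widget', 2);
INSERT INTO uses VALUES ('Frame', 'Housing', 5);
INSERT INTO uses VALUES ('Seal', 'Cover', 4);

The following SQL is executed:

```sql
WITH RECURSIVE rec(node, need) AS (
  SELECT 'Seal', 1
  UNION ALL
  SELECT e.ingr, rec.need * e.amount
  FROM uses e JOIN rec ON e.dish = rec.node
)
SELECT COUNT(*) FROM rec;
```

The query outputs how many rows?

11

Base: (Seal, need=1).
Iteration 1: components of {Seal} -> Cover = 1*4 = 4, Frame = 1*3 = 3, Widget = 1*2 = 2.
Iteration 2: components of {Cover,Frame,Widget} -> Bracket = 4*2 = 8, Housing = 3*5 = 15, Spring = 3*4 = 12.
Iteration 3: components of {Bracket,Housing,Spring} -> Arm = 15*5 = 75, Bearing = 12*3 = 36, Gear = 15*3 = 45.
Iteration 4: components of {Arm,Bearing,Gear} -> Shaft = 36*5 = 180.
Iteration 5: no further components; recursion stops.
Total rows emitted: 11.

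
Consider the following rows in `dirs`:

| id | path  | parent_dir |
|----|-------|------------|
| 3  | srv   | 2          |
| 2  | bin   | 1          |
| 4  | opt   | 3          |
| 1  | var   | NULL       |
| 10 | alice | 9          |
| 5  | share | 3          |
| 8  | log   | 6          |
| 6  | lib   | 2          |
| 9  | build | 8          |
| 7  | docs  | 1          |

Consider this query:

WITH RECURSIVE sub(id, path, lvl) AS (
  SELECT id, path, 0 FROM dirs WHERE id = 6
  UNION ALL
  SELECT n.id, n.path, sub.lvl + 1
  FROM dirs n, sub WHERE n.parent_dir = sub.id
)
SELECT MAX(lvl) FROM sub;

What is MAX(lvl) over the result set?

3

Base: id=6 (lib) at lvl 0.
Iteration 1: rows with parent_dir in {6} -> log (id 8, lvl 1).
Iteration 2: rows with parent_dir in {8} -> build (id 9, lvl 2).
Iteration 3: rows with parent_dir in {9} -> alice (id 10, lvl 3).
Iteration 4: no rows with parent_dir in {10}; recursion stops.
lvl values: 0, 1, 2, 3; the maximum is 3.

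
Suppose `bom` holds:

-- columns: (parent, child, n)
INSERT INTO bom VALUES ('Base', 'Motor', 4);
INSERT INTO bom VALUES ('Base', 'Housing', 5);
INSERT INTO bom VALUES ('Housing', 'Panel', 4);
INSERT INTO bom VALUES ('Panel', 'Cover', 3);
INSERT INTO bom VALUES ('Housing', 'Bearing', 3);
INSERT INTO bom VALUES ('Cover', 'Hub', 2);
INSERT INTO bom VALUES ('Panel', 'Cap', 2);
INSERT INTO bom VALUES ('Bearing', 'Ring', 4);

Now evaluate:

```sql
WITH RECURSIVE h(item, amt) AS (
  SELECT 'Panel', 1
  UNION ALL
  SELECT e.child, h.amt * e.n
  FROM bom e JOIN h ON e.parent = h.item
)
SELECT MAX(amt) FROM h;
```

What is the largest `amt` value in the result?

Base: (Panel, amt=1).
Iteration 1: components of {Panel} -> Cap = 1*2 = 2, Cover = 1*3 = 3.
Iteration 2: components of {Cap,Cover} -> Hub = 3*2 = 6.
Iteration 3: no further components; recursion stops.
amt values: 1, 3, 2, 6; the maximum is 6.

6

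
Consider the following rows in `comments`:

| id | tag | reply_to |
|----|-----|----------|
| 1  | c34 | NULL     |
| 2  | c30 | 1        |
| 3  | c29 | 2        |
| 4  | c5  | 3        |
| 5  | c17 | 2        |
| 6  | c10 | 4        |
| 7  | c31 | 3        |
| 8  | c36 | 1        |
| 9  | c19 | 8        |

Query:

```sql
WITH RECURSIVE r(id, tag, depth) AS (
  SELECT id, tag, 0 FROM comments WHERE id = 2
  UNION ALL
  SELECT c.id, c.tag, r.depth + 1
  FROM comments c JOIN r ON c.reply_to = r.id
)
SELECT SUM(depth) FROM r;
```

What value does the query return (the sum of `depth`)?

Base: id=2 (c30) at depth 0.
Iteration 1: rows with reply_to in {2} -> c29 (id 3, depth 1), c17 (id 5, depth 1).
Iteration 2: rows with reply_to in {3,5} -> c5 (id 4, depth 2), c31 (id 7, depth 2).
Iteration 3: rows with reply_to in {4,7} -> c10 (id 6, depth 3).
Iteration 4: no rows with reply_to in {6}; recursion stops.
SUM(depth) = 0 + 1 + 1 + 2 + 2 + 3 = 9.

9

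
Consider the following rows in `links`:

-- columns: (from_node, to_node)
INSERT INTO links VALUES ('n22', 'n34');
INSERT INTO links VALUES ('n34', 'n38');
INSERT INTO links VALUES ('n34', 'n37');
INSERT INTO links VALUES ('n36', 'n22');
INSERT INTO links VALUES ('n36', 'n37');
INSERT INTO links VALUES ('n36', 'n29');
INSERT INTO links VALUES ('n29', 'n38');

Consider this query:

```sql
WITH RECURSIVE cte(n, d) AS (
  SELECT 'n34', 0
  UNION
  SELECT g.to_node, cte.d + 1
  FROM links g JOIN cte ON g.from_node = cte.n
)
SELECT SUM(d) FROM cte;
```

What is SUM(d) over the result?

Base: (n34, d=0).
Iteration 1: edges from {n34} -> (n37, d=1), (n38, d=1).
Iteration 2: no outgoing edges from {n37,n38}; recursion stops.
SUM(d) = 0 + 1 + 1 = 2.

2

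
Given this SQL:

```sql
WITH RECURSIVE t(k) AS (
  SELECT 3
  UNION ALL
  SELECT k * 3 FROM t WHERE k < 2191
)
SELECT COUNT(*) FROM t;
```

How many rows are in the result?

8

Base: k=3.
Iteration 1: 3 < 2191 holds -> k = 3 * 3 = 9.
Iteration 2: 9 < 2191 holds -> k = 9 * 3 = 27.
Iteration 3: 27 < 2191 holds -> k = 27 * 3 = 81.
Iteration 4: 81 < 2191 holds -> k = 81 * 3 = 243.
Iteration 5: 243 < 2191 holds -> k = 243 * 3 = 729.
Iteration 6: 729 < 2191 holds -> k = 729 * 3 = 2187.
Iteration 7: 2187 < 2191 holds -> k = 2187 * 3 = 6561.
Iteration 8: 6561 < 2191 fails; recursion stops.
Total rows emitted: 8.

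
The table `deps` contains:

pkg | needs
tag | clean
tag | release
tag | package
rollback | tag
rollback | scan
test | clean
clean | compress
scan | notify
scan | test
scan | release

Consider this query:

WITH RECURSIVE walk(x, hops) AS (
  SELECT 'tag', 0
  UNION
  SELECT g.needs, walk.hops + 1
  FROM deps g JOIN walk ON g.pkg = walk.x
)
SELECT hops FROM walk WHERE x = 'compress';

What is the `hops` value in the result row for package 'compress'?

Base: (tag, hops=0).
Iteration 1: edges from {tag} -> (clean, hops=1), (package, hops=1), (release, hops=1).
Iteration 2: edges from {clean,package,release} -> (compress, hops=2).
Iteration 3: no outgoing edges from {compress}; recursion stops.

2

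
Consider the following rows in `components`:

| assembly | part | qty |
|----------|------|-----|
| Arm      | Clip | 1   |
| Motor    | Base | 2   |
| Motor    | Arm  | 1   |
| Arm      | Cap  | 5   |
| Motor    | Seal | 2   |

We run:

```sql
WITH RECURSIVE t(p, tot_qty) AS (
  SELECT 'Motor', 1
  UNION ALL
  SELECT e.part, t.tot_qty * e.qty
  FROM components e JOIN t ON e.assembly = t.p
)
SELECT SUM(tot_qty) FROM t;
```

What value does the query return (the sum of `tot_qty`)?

Base: (Motor, tot_qty=1).
Iteration 1: components of {Motor} -> Arm = 1*1 = 1, Base = 1*2 = 2, Seal = 1*2 = 2.
Iteration 2: components of {Arm,Base,Seal} -> Cap = 1*5 = 5, Clip = 1*1 = 1.
Iteration 3: no further components; recursion stops.
SUM(tot_qty) = 1 + 2 + 1 + 2 + 5 + 1 = 12.

12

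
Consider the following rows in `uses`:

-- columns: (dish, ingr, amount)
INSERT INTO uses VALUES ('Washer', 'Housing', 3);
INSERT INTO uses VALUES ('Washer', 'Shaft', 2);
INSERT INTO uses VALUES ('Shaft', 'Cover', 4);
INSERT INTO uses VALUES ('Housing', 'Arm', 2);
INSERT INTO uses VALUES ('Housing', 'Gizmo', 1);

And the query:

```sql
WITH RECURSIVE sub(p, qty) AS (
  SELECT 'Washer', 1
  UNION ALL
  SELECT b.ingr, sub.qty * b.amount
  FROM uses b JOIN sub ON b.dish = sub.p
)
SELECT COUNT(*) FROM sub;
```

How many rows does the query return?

6

Base: (Washer, qty=1).
Iteration 1: components of {Washer} -> Housing = 1*3 = 3, Shaft = 1*2 = 2.
Iteration 2: components of {Housing,Shaft} -> Arm = 3*2 = 6, Cover = 2*4 = 8, Gizmo = 3*1 = 3.
Iteration 3: no further components; recursion stops.
Total rows emitted: 6.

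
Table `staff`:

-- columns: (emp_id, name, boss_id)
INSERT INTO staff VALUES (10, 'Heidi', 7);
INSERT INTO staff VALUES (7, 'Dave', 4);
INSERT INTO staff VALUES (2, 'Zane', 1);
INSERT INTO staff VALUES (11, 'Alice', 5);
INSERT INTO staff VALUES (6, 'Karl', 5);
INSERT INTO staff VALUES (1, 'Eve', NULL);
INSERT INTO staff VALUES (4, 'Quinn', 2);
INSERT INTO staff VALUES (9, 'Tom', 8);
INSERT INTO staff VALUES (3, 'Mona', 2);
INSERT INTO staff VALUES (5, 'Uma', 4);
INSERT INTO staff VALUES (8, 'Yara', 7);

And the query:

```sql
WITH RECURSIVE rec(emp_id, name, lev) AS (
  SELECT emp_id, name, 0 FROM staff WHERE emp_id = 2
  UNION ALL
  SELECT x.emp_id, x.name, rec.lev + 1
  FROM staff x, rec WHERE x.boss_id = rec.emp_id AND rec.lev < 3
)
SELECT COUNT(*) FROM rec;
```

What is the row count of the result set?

Base: emp_id=2 (Zane) at lev 0.
Iteration 1: rows with boss_id in {2} -> Mona (id 3, lev 1), Quinn (id 4, lev 1).
Iteration 2: rows with boss_id in {3,4} -> Uma (id 5, lev 2), Dave (id 7, lev 2).
Iteration 3: rows with boss_id in {5,7} -> Karl (id 6, lev 3), Yara (id 8, lev 3), Heidi (id 10, lev 3), Alice (id 11, lev 3).
Iteration 4: lev < 3 fails for all current rows; recursion stops.
Total rows emitted: 9.

9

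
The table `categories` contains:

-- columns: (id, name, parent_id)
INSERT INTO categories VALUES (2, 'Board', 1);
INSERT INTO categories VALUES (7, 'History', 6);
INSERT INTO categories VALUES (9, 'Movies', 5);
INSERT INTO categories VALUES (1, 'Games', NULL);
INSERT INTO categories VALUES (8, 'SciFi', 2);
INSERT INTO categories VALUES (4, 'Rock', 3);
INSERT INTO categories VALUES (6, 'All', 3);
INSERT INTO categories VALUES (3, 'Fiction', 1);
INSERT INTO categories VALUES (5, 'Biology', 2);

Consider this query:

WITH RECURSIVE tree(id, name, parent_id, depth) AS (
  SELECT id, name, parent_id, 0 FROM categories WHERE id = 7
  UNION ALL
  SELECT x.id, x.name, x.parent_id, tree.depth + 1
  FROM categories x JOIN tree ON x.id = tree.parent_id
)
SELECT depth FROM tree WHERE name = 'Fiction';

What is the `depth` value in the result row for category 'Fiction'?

2

Base: id=7 (History), parent_id=6, depth 0.
Iteration 1: join on id=6 -> All (id 6, parent_id=3, depth 1).
Iteration 2: join on id=3 -> Fiction (id 3, parent_id=1, depth 2).
Iteration 3: join on id=1 -> Games (id 1, parent_id=NULL, depth 3).
Iteration 4: parent_id is NULL; no match; recursion stops.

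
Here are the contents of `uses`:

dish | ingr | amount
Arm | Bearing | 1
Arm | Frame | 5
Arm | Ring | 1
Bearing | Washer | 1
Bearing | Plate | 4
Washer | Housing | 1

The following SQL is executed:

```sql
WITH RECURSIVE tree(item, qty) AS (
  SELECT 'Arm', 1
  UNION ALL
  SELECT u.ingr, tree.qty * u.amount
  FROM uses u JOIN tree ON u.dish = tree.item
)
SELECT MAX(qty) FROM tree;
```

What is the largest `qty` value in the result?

Base: (Arm, qty=1).
Iteration 1: components of {Arm} -> Bearing = 1*1 = 1, Frame = 1*5 = 5, Ring = 1*1 = 1.
Iteration 2: components of {Bearing,Frame,Ring} -> Plate = 1*4 = 4, Washer = 1*1 = 1.
Iteration 3: components of {Plate,Washer} -> Housing = 1*1 = 1.
Iteration 4: no further components; recursion stops.
qty values: 1, 1, 5, 1, 1, 4, 1; the maximum is 5.

5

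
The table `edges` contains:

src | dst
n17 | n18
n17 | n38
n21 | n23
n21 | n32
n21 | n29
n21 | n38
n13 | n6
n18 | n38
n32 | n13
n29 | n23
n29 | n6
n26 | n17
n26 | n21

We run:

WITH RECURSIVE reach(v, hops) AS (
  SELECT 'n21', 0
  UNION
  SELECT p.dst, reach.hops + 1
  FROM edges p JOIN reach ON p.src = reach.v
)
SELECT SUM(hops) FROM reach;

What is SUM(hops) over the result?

13

Base: (n21, hops=0).
Iteration 1: edges from {n21} -> (n23, hops=1), (n29, hops=1), (n32, hops=1), (n38, hops=1).
Iteration 2: edges from {n23,n29,n32,n38} -> (n13, hops=2), (n23, hops=2), (n6, hops=2).
Iteration 3: edges from {n13,n23,n6} -> (n6, hops=3).
Iteration 4: no outgoing edges from {n6}; recursion stops.
SUM(hops) = 0 + 1 + 1 + 1 + 1 + 2 + 2 + 2 + 3 = 13.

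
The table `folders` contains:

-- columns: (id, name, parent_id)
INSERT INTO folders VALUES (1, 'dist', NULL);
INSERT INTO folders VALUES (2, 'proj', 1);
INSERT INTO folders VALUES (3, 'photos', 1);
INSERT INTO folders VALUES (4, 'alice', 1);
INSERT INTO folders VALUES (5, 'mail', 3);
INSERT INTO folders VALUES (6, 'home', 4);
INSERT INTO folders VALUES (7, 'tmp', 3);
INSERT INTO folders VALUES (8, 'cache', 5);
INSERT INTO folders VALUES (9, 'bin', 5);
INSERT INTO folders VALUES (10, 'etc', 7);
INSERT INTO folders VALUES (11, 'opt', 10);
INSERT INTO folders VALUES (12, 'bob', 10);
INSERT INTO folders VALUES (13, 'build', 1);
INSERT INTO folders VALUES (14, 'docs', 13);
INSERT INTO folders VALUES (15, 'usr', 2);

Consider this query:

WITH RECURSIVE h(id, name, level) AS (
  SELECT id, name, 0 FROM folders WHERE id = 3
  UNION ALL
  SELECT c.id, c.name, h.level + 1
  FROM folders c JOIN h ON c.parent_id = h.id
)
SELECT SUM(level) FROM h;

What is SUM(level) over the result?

14

Base: id=3 (photos) at level 0.
Iteration 1: rows with parent_id in {3} -> mail (id 5, level 1), tmp (id 7, level 1).
Iteration 2: rows with parent_id in {5,7} -> cache (id 8, level 2), bin (id 9, level 2), etc (id 10, level 2).
Iteration 3: rows with parent_id in {8,9,10} -> opt (id 11, level 3), bob (id 12, level 3).
Iteration 4: no rows with parent_id in {11,12}; recursion stops.
SUM(level) = 0 + 1 + 1 + 2 + 2 + 2 + 3 + 3 = 14.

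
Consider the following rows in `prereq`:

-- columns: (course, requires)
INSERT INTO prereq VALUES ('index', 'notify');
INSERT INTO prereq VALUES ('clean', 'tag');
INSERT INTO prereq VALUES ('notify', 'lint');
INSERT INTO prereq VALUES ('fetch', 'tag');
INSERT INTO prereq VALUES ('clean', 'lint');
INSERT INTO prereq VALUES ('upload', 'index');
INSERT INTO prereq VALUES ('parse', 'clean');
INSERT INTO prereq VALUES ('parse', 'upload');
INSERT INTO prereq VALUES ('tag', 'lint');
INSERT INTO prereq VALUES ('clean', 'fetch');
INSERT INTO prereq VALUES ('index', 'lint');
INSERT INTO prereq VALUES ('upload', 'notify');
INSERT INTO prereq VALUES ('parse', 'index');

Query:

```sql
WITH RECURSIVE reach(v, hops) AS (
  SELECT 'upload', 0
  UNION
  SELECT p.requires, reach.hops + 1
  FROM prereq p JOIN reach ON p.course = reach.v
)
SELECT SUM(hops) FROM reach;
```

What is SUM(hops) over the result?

Base: (upload, hops=0).
Iteration 1: edges from {upload} -> (index, hops=1), (notify, hops=1).
Iteration 2: edges from {index,notify} -> (lint, hops=2), (notify, hops=2). [UNION drops 1 duplicate row(s)]
Iteration 3: edges from {lint,notify} -> (lint, hops=3).
Iteration 4: no outgoing edges from {lint}; recursion stops.
SUM(hops) = 0 + 1 + 1 + 2 + 2 + 3 = 9.

9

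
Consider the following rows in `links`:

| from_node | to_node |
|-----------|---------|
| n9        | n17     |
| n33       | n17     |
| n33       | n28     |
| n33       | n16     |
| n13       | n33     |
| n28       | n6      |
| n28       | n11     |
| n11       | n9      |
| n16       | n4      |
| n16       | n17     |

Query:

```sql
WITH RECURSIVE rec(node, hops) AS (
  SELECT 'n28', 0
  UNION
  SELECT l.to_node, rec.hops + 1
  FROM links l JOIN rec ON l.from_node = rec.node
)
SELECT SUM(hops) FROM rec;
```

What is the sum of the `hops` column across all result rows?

Base: (n28, hops=0).
Iteration 1: edges from {n28} -> (n11, hops=1), (n6, hops=1).
Iteration 2: edges from {n11,n6} -> (n9, hops=2).
Iteration 3: edges from {n9} -> (n17, hops=3).
Iteration 4: no outgoing edges from {n17}; recursion stops.
SUM(hops) = 0 + 1 + 1 + 2 + 3 = 7.

7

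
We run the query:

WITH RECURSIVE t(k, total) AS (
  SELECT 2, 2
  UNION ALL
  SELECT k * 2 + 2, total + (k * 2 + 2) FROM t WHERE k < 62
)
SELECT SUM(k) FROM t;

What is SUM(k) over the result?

114

Base: k=2, total=2.
Iteration 1: 2 < 62 holds -> k = 2 * 2 + 2 = 6, total = 2 + 6 = 8.
Iteration 2: 6 < 62 holds -> k = 6 * 2 + 2 = 14, total = 8 + 14 = 22.
Iteration 3: 14 < 62 holds -> k = 14 * 2 + 2 = 30, total = 22 + 30 = 52.
Iteration 4: 30 < 62 holds -> k = 30 * 2 + 2 = 62, total = 52 + 62 = 114.
Iteration 5: 62 < 62 fails; recursion stops.
SUM(k) = 2 + 6 + 14 + 30 + 62 = 114.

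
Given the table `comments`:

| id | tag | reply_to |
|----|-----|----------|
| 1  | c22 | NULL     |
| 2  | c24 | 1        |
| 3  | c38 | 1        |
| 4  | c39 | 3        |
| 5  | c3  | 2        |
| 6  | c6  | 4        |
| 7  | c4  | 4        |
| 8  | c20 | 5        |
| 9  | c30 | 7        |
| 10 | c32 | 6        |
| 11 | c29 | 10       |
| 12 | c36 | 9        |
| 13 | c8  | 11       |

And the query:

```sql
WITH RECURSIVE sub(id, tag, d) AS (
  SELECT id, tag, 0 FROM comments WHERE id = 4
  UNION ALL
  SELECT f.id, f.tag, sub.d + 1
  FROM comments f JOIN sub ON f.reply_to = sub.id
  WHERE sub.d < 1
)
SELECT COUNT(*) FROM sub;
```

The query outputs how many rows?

3

Base: id=4 (c39) at d 0.
Iteration 1: rows with reply_to in {4} -> c6 (id 6, d 1), c4 (id 7, d 1).
Iteration 2: d < 1 fails for all current rows; recursion stops.
Total rows emitted: 3.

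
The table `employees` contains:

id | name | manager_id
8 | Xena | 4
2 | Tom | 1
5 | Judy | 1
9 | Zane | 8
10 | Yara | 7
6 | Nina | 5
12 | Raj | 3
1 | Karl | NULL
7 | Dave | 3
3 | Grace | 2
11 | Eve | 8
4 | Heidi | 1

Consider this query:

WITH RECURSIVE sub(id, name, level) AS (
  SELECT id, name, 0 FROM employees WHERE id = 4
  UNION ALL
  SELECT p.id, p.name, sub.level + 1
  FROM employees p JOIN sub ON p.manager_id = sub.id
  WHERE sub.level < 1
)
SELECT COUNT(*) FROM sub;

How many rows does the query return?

Base: id=4 (Heidi) at level 0.
Iteration 1: rows with manager_id in {4} -> Xena (id 8, level 1).
Iteration 2: level < 1 fails for all current rows; recursion stops.
Total rows emitted: 2.

2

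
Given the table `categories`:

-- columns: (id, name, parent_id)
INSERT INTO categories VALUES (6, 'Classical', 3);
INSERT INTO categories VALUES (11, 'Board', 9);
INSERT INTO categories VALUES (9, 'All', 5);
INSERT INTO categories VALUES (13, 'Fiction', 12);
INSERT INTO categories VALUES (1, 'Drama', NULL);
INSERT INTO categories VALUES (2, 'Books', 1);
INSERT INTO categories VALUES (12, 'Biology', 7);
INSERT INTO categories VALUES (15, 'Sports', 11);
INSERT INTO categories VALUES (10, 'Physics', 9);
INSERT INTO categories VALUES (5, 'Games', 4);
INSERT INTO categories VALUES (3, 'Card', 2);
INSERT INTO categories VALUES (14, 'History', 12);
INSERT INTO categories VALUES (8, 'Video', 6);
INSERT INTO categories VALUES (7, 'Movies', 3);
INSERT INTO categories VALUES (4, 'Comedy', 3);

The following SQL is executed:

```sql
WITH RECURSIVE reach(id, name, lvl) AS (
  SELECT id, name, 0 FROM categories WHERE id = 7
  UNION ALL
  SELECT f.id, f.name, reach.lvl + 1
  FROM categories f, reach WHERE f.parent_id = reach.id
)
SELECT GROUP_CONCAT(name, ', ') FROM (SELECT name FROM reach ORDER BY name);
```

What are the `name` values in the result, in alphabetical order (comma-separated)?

Base: id=7 (Movies) at lvl 0.
Iteration 1: rows with parent_id in {7} -> Biology (id 12, lvl 1).
Iteration 2: rows with parent_id in {12} -> Fiction (id 13, lvl 2), History (id 14, lvl 2).
Iteration 3: no rows with parent_id in {13,14}; recursion stops.

Biology, Fiction, History, Movies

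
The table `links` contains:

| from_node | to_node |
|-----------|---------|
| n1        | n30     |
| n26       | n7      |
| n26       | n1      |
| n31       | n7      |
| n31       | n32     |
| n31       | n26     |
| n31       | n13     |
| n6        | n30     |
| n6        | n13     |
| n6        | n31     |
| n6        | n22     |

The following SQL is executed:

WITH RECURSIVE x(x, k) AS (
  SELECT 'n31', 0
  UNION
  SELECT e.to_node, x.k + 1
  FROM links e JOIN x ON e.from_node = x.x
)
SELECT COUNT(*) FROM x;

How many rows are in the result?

Base: (n31, k=0).
Iteration 1: edges from {n31} -> (n13, k=1), (n26, k=1), (n32, k=1), (n7, k=1).
Iteration 2: edges from {n13,n26,n32,n7} -> (n1, k=2), (n7, k=2).
Iteration 3: edges from {n1,n7} -> (n30, k=3).
Iteration 4: no outgoing edges from {n30}; recursion stops.
Total rows emitted: 8.

8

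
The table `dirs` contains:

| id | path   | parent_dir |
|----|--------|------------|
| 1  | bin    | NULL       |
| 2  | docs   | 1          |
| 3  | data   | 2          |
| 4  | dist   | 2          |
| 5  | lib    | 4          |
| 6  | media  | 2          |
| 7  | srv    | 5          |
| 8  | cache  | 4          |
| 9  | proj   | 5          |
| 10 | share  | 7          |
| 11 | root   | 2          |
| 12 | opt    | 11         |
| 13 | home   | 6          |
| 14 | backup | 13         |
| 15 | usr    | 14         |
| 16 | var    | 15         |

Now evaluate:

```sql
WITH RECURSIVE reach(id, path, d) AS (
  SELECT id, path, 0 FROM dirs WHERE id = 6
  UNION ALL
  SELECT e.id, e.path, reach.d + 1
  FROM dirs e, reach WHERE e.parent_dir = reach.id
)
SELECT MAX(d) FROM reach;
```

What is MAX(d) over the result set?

4

Base: id=6 (media) at d 0.
Iteration 1: rows with parent_dir in {6} -> home (id 13, d 1).
Iteration 2: rows with parent_dir in {13} -> backup (id 14, d 2).
Iteration 3: rows with parent_dir in {14} -> usr (id 15, d 3).
Iteration 4: rows with parent_dir in {15} -> var (id 16, d 4).
Iteration 5: no rows with parent_dir in {16}; recursion stops.
d values: 0, 1, 2, 3, 4; the maximum is 4.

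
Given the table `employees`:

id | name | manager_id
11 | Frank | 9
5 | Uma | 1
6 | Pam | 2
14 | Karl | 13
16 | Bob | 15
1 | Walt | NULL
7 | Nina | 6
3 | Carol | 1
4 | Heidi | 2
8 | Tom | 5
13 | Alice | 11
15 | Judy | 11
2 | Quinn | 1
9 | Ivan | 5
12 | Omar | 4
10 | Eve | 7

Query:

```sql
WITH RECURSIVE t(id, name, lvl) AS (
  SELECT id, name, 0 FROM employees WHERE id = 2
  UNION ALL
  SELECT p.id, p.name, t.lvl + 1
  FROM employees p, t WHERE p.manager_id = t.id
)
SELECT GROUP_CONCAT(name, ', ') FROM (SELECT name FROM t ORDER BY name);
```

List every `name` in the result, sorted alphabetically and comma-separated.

Base: id=2 (Quinn) at lvl 0.
Iteration 1: rows with manager_id in {2} -> Heidi (id 4, lvl 1), Pam (id 6, lvl 1).
Iteration 2: rows with manager_id in {4,6} -> Nina (id 7, lvl 2), Omar (id 12, lvl 2).
Iteration 3: rows with manager_id in {7,12} -> Eve (id 10, lvl 3).
Iteration 4: no rows with manager_id in {10}; recursion stops.

Eve, Heidi, Nina, Omar, Pam, Quinn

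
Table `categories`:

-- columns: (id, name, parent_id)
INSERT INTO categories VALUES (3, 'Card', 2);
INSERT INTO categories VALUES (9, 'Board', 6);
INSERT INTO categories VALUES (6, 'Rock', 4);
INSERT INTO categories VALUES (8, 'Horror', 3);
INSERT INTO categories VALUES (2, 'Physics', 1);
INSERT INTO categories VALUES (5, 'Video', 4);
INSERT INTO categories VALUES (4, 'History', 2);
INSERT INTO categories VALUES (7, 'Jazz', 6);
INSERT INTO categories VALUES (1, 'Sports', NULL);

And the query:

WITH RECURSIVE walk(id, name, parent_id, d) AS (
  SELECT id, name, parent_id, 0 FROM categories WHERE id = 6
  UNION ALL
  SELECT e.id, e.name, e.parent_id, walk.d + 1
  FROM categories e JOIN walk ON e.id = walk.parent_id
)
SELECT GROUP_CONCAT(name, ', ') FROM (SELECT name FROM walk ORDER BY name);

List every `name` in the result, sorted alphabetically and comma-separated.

History, Physics, Rock, Sports

Base: id=6 (Rock), parent_id=4, d 0.
Iteration 1: join on id=4 -> History (id 4, parent_id=2, d 1).
Iteration 2: join on id=2 -> Physics (id 2, parent_id=1, d 2).
Iteration 3: join on id=1 -> Sports (id 1, parent_id=NULL, d 3).
Iteration 4: parent_id is NULL; no match; recursion stops.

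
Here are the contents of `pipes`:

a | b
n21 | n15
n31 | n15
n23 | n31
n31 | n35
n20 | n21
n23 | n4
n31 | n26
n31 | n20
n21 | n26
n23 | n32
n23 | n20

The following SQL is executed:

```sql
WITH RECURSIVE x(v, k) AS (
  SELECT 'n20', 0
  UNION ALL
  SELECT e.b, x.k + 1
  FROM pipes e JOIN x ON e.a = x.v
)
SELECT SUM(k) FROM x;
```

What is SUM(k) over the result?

Base: (n20, k=0).
Iteration 1: edges from {n20} -> (n21, k=1).
Iteration 2: edges from {n21} -> (n15, k=2), (n26, k=2).
Iteration 3: no outgoing edges from {n15,n26}; recursion stops.
SUM(k) = 0 + 1 + 2 + 2 = 5.

5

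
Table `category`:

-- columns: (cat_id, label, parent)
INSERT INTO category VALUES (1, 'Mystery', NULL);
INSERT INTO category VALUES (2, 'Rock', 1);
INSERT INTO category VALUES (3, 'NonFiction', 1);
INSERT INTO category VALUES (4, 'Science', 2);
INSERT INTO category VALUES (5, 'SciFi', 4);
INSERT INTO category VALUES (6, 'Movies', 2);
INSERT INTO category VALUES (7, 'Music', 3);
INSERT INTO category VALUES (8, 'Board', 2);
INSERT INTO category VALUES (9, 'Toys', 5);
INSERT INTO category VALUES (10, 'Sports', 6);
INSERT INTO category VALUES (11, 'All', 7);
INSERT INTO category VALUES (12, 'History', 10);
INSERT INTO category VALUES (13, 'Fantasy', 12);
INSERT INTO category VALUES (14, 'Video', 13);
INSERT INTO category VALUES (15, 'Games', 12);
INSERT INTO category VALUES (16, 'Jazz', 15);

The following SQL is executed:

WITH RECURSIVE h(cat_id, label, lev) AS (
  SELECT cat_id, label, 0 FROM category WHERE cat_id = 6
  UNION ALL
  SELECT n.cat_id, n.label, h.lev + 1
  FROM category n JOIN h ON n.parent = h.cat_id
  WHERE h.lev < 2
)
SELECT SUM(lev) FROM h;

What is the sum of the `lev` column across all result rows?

Base: cat_id=6 (Movies) at lev 0.
Iteration 1: rows with parent in {6} -> Sports (id 10, lev 1).
Iteration 2: rows with parent in {10} -> History (id 12, lev 2).
Iteration 3: lev < 2 fails for all current rows; recursion stops.
SUM(lev) = 0 + 1 + 2 = 3.

3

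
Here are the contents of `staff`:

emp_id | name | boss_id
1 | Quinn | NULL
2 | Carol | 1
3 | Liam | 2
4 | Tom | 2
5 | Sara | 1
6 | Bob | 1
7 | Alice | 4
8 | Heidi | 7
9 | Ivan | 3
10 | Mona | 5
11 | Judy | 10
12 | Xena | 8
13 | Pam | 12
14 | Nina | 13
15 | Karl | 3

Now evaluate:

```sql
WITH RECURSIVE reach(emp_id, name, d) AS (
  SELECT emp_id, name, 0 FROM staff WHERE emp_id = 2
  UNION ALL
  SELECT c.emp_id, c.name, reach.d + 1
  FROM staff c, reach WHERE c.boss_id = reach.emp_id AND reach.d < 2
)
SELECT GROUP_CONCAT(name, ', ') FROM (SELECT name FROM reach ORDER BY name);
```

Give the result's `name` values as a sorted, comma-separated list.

Base: emp_id=2 (Carol) at d 0.
Iteration 1: rows with boss_id in {2} -> Liam (id 3, d 1), Tom (id 4, d 1).
Iteration 2: rows with boss_id in {3,4} -> Alice (id 7, d 2), Ivan (id 9, d 2), Karl (id 15, d 2).
Iteration 3: d < 2 fails for all current rows; recursion stops.

Alice, Carol, Ivan, Karl, Liam, Tom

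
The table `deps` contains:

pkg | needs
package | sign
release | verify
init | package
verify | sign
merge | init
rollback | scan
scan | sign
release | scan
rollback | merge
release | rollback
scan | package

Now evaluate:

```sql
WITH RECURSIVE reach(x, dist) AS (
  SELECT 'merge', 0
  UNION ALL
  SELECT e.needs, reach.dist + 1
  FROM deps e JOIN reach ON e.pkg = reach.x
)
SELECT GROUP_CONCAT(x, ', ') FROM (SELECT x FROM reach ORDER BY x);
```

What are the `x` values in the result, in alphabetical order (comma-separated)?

Base: (merge, dist=0).
Iteration 1: edges from {merge} -> (init, dist=1).
Iteration 2: edges from {init} -> (package, dist=2).
Iteration 3: edges from {package} -> (sign, dist=3).
Iteration 4: no outgoing edges from {sign}; recursion stops.

init, merge, package, sign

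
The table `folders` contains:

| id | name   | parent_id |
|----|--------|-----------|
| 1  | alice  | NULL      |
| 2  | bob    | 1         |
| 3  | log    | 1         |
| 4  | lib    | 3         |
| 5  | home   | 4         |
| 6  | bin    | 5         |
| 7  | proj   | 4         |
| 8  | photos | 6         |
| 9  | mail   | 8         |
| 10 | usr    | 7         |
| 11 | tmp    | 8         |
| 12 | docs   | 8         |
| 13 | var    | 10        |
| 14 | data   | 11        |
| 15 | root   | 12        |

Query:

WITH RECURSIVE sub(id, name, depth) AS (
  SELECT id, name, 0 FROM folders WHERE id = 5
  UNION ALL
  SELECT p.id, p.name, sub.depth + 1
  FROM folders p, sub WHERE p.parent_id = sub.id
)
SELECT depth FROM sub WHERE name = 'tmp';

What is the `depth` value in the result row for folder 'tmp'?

Base: id=5 (home) at depth 0.
Iteration 1: rows with parent_id in {5} -> bin (id 6, depth 1).
Iteration 2: rows with parent_id in {6} -> photos (id 8, depth 2).
Iteration 3: rows with parent_id in {8} -> mail (id 9, depth 3), tmp (id 11, depth 3), docs (id 12, depth 3).
Iteration 4: rows with parent_id in {9,11,12} -> data (id 14, depth 4), root (id 15, depth 4).
Iteration 5: no rows with parent_id in {14,15}; recursion stops.

3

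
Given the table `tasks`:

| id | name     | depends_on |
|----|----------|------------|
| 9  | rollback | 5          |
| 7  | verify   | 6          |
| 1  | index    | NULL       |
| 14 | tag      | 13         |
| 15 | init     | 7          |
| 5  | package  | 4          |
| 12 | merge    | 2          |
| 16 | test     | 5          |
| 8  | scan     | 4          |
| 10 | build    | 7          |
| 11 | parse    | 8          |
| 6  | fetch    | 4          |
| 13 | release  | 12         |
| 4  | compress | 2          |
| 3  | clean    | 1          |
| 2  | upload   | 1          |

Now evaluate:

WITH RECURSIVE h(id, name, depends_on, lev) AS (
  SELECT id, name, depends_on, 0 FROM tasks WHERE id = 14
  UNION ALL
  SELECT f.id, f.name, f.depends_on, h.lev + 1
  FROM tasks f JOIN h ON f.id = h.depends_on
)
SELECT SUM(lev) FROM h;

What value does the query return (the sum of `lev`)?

10

Base: id=14 (tag), depends_on=13, lev 0.
Iteration 1: join on id=13 -> release (id 13, depends_on=12, lev 1).
Iteration 2: join on id=12 -> merge (id 12, depends_on=2, lev 2).
Iteration 3: join on id=2 -> upload (id 2, depends_on=1, lev 3).
Iteration 4: join on id=1 -> index (id 1, depends_on=NULL, lev 4).
Iteration 5: depends_on is NULL; no match; recursion stops.
SUM(lev) = 0 + 1 + 2 + 3 + 4 = 10.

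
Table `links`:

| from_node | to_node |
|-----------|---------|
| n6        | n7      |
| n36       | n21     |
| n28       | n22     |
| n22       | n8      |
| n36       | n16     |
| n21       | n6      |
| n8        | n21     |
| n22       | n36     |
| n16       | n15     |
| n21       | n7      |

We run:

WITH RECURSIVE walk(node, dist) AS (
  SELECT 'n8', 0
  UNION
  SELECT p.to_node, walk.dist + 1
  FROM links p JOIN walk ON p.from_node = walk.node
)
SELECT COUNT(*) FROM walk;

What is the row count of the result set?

5

Base: (n8, dist=0).
Iteration 1: edges from {n8} -> (n21, dist=1).
Iteration 2: edges from {n21} -> (n6, dist=2), (n7, dist=2).
Iteration 3: edges from {n6,n7} -> (n7, dist=3).
Iteration 4: no outgoing edges from {n7}; recursion stops.
Total rows emitted: 5.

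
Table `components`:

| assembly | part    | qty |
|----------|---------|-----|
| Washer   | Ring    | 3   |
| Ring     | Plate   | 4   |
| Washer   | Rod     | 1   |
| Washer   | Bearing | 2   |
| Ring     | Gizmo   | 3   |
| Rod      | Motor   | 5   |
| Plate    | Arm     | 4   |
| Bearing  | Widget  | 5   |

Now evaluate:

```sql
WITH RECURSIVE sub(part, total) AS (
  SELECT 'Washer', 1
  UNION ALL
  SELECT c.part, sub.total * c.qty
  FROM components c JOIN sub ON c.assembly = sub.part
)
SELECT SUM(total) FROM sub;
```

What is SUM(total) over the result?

91

Base: (Washer, total=1).
Iteration 1: components of {Washer} -> Bearing = 1*2 = 2, Ring = 1*3 = 3, Rod = 1*1 = 1.
Iteration 2: components of {Bearing,Ring,Rod} -> Gizmo = 3*3 = 9, Motor = 1*5 = 5, Plate = 3*4 = 12, Widget = 2*5 = 10.
Iteration 3: components of {Gizmo,Motor,Plate,Widget} -> Arm = 12*4 = 48.
Iteration 4: no further components; recursion stops.
SUM(total) = 1 + 3 + 1 + 2 + 12 + 9 + 5 + 10 + 48 = 91.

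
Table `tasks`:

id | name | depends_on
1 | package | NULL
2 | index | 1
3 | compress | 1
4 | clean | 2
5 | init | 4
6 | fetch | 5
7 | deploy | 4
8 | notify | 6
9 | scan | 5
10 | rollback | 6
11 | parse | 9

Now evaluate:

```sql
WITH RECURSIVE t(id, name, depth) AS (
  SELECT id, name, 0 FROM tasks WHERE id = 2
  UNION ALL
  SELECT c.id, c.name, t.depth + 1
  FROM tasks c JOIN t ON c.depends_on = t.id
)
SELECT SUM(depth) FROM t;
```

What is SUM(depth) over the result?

Base: id=2 (index) at depth 0.
Iteration 1: rows with depends_on in {2} -> clean (id 4, depth 1).
Iteration 2: rows with depends_on in {4} -> init (id 5, depth 2), deploy (id 7, depth 2).
Iteration 3: rows with depends_on in {5,7} -> fetch (id 6, depth 3), scan (id 9, depth 3).
Iteration 4: rows with depends_on in {6,9} -> notify (id 8, depth 4), rollback (id 10, depth 4), parse (id 11, depth 4).
Iteration 5: no rows with depends_on in {8,10,11}; recursion stops.
SUM(depth) = 0 + 1 + 2 + 2 + 3 + 3 + 4 + 4 + 4 = 23.

23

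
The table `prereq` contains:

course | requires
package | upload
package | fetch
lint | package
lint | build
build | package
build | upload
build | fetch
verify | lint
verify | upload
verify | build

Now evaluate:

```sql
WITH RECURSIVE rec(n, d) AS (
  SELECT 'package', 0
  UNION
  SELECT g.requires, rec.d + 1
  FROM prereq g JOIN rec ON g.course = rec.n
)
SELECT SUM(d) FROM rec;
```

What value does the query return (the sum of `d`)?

2

Base: (package, d=0).
Iteration 1: edges from {package} -> (fetch, d=1), (upload, d=1).
Iteration 2: no outgoing edges from {fetch,upload}; recursion stops.
SUM(d) = 0 + 1 + 1 = 2.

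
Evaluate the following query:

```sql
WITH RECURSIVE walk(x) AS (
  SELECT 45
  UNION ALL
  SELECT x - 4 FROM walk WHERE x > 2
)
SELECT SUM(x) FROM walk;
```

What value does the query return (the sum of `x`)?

Base: x=45.
Iteration 1: 45 > 2 holds -> x = 45 - 4 = 41.
Iteration 2: 41 > 2 holds -> x = 41 - 4 = 37.
Iteration 3: 37 > 2 holds -> x = 37 - 4 = 33.
Iteration 4: 33 > 2 holds -> x = 33 - 4 = 29.
Iteration 5: 29 > 2 holds -> x = 29 - 4 = 25.
Iteration 6: 25 > 2 holds -> x = 25 - 4 = 21.
Iteration 7: 21 > 2 holds -> x = 21 - 4 = 17.
Iteration 8: 17 > 2 holds -> x = 17 - 4 = 13.
Iteration 9: 13 > 2 holds -> x = 13 - 4 = 9.
Iteration 10: 9 > 2 holds -> x = 9 - 4 = 5.
Iteration 11: 5 > 2 holds -> x = 5 - 4 = 1.
Iteration 12: 1 > 2 fails; recursion stops.
SUM(x) = 45 + 41 + 37 + 33 + 29 + 25 + 21 + 17 + 13 + 9 + 5 + 1 = 276.

276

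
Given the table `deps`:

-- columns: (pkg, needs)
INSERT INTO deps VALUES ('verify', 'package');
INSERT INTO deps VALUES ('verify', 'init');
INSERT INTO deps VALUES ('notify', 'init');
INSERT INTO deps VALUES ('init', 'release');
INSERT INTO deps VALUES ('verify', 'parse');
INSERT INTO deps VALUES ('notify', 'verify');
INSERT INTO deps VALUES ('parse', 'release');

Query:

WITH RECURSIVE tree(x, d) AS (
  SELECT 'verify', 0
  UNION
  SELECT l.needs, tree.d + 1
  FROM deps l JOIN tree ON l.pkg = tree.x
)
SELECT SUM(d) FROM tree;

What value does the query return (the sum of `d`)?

5

Base: (verify, d=0).
Iteration 1: edges from {verify} -> (init, d=1), (package, d=1), (parse, d=1).
Iteration 2: edges from {init,package,parse} -> (release, d=2). [UNION drops 1 duplicate row(s)]
Iteration 3: no outgoing edges from {release}; recursion stops.
SUM(d) = 0 + 1 + 1 + 1 + 2 = 5.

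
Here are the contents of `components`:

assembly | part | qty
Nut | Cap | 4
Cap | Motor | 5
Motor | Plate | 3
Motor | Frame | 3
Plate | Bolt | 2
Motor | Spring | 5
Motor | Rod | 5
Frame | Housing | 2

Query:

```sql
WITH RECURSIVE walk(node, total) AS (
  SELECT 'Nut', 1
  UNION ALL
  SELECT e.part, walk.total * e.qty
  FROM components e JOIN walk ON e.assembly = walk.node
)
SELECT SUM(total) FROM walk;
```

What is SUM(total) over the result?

Base: (Nut, total=1).
Iteration 1: components of {Nut} -> Cap = 1*4 = 4.
Iteration 2: components of {Cap} -> Motor = 4*5 = 20.
Iteration 3: components of {Motor} -> Frame = 20*3 = 60, Plate = 20*3 = 60, Rod = 20*5 = 100, Spring = 20*5 = 100.
Iteration 4: components of {Frame,Plate,Rod,Spring} -> Bolt = 60*2 = 120, Housing = 60*2 = 120.
Iteration 5: no further components; recursion stops.
SUM(total) = 1 + 4 + 20 + 60 + 60 + 100 + 100 + 120 + 120 = 585.

585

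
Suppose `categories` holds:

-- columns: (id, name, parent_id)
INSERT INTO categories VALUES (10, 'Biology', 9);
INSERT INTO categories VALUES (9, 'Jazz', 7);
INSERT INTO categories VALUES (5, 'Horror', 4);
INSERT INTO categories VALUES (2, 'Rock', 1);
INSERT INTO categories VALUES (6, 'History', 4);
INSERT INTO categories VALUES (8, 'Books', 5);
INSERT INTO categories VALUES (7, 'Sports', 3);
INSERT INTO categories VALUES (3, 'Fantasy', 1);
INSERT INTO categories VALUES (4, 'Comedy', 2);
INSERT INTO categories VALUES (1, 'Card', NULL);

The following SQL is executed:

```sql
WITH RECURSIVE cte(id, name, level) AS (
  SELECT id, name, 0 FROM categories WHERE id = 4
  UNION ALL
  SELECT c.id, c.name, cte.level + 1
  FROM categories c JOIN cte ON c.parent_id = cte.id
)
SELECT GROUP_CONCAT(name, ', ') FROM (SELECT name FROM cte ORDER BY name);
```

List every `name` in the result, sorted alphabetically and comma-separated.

Base: id=4 (Comedy) at level 0.
Iteration 1: rows with parent_id in {4} -> Horror (id 5, level 1), History (id 6, level 1).
Iteration 2: rows with parent_id in {5,6} -> Books (id 8, level 2).
Iteration 3: no rows with parent_id in {8}; recursion stops.

Books, Comedy, History, Horror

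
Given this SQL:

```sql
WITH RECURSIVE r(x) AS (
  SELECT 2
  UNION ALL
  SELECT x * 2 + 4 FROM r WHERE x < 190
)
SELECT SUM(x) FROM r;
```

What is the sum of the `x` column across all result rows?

734

Base: x=2.
Iteration 1: 2 < 190 holds -> x = 2 * 2 + 4 = 8.
Iteration 2: 8 < 190 holds -> x = 8 * 2 + 4 = 20.
Iteration 3: 20 < 190 holds -> x = 20 * 2 + 4 = 44.
Iteration 4: 44 < 190 holds -> x = 44 * 2 + 4 = 92.
Iteration 5: 92 < 190 holds -> x = 92 * 2 + 4 = 188.
Iteration 6: 188 < 190 holds -> x = 188 * 2 + 4 = 380.
Iteration 7: 380 < 190 fails; recursion stops.
SUM(x) = 2 + 8 + 20 + 44 + 92 + 188 + 380 = 734.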